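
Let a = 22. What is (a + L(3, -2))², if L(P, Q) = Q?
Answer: 400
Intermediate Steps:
(a + L(3, -2))² = (22 - 2)² = 20² = 400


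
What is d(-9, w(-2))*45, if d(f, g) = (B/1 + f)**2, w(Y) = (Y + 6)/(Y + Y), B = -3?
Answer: 6480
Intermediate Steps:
w(Y) = (6 + Y)/(2*Y) (w(Y) = (6 + Y)/((2*Y)) = (6 + Y)*(1/(2*Y)) = (6 + Y)/(2*Y))
d(f, g) = (-3 + f)**2 (d(f, g) = (-3/1 + f)**2 = (-3*1 + f)**2 = (-3 + f)**2)
d(-9, w(-2))*45 = (-3 - 9)**2*45 = (-12)**2*45 = 144*45 = 6480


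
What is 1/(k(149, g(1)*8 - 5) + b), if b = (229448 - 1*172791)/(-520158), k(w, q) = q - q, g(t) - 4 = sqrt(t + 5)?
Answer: -520158/56657 ≈ -9.1808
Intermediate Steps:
g(t) = 4 + sqrt(5 + t) (g(t) = 4 + sqrt(t + 5) = 4 + sqrt(5 + t))
k(w, q) = 0
b = -56657/520158 (b = (229448 - 172791)*(-1/520158) = 56657*(-1/520158) = -56657/520158 ≈ -0.10892)
1/(k(149, g(1)*8 - 5) + b) = 1/(0 - 56657/520158) = 1/(-56657/520158) = -520158/56657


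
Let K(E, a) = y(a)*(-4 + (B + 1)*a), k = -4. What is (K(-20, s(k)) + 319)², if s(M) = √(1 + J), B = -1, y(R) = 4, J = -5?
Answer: 91809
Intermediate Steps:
s(M) = 2*I (s(M) = √(1 - 5) = √(-4) = 2*I)
K(E, a) = -16 (K(E, a) = 4*(-4 + (-1 + 1)*a) = 4*(-4 + 0*a) = 4*(-4 + 0) = 4*(-4) = -16)
(K(-20, s(k)) + 319)² = (-16 + 319)² = 303² = 91809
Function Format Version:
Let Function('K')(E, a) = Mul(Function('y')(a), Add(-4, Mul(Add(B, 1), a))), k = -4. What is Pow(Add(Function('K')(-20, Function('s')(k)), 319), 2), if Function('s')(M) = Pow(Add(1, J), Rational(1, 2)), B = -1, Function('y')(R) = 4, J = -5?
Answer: 91809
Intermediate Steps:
Function('s')(M) = Mul(2, I) (Function('s')(M) = Pow(Add(1, -5), Rational(1, 2)) = Pow(-4, Rational(1, 2)) = Mul(2, I))
Function('K')(E, a) = -16 (Function('K')(E, a) = Mul(4, Add(-4, Mul(Add(-1, 1), a))) = Mul(4, Add(-4, Mul(0, a))) = Mul(4, Add(-4, 0)) = Mul(4, -4) = -16)
Pow(Add(Function('K')(-20, Function('s')(k)), 319), 2) = Pow(Add(-16, 319), 2) = Pow(303, 2) = 91809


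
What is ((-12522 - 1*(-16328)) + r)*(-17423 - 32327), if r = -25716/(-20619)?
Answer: -1301818697500/6873 ≈ -1.8941e+8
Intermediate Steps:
r = 8572/6873 (r = -25716*(-1/20619) = 8572/6873 ≈ 1.2472)
((-12522 - 1*(-16328)) + r)*(-17423 - 32327) = ((-12522 - 1*(-16328)) + 8572/6873)*(-17423 - 32327) = ((-12522 + 16328) + 8572/6873)*(-49750) = (3806 + 8572/6873)*(-49750) = (26167210/6873)*(-49750) = -1301818697500/6873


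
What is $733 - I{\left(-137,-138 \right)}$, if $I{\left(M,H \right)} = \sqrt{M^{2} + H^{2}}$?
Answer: $733 - \sqrt{37813} \approx 538.54$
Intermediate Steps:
$I{\left(M,H \right)} = \sqrt{H^{2} + M^{2}}$
$733 - I{\left(-137,-138 \right)} = 733 - \sqrt{\left(-138\right)^{2} + \left(-137\right)^{2}} = 733 - \sqrt{19044 + 18769} = 733 - \sqrt{37813}$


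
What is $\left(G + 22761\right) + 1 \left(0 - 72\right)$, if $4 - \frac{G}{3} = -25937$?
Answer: $100512$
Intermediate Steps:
$G = 77823$ ($G = 12 - -77811 = 12 + 77811 = 77823$)
$\left(G + 22761\right) + 1 \left(0 - 72\right) = \left(77823 + 22761\right) + 1 \left(0 - 72\right) = 100584 + 1 \left(-72\right) = 100584 - 72 = 100512$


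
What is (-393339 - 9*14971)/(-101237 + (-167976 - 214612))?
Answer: 176026/161275 ≈ 1.0915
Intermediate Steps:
(-393339 - 9*14971)/(-101237 + (-167976 - 214612)) = (-393339 - 134739)/(-101237 - 382588) = -528078/(-483825) = -528078*(-1/483825) = 176026/161275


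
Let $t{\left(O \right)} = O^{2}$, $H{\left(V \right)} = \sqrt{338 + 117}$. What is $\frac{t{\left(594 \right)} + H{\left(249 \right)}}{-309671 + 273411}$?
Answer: $- \frac{88209}{9065} - \frac{\sqrt{455}}{36260} \approx -9.7313$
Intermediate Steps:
$H{\left(V \right)} = \sqrt{455}$
$\frac{t{\left(594 \right)} + H{\left(249 \right)}}{-309671 + 273411} = \frac{594^{2} + \sqrt{455}}{-309671 + 273411} = \frac{352836 + \sqrt{455}}{-36260} = \left(352836 + \sqrt{455}\right) \left(- \frac{1}{36260}\right) = - \frac{88209}{9065} - \frac{\sqrt{455}}{36260}$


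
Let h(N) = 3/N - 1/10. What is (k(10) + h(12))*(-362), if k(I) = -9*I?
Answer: 325257/10 ≈ 32526.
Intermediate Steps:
h(N) = -⅒ + 3/N (h(N) = 3/N - 1*⅒ = 3/N - ⅒ = -⅒ + 3/N)
(k(10) + h(12))*(-362) = (-9*10 + (⅒)*(30 - 1*12)/12)*(-362) = (-90 + (⅒)*(1/12)*(30 - 12))*(-362) = (-90 + (⅒)*(1/12)*18)*(-362) = (-90 + 3/20)*(-362) = -1797/20*(-362) = 325257/10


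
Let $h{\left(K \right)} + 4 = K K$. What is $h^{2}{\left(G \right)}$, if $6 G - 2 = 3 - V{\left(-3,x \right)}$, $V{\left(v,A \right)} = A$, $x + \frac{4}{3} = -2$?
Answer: $\frac{450241}{104976} \approx 4.289$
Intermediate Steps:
$x = - \frac{10}{3}$ ($x = - \frac{4}{3} - 2 = - \frac{10}{3} \approx -3.3333$)
$G = \frac{25}{18}$ ($G = \frac{1}{3} + \frac{3 - - \frac{10}{3}}{6} = \frac{1}{3} + \frac{3 + \frac{10}{3}}{6} = \frac{1}{3} + \frac{1}{6} \cdot \frac{19}{3} = \frac{1}{3} + \frac{19}{18} = \frac{25}{18} \approx 1.3889$)
$h{\left(K \right)} = -4 + K^{2}$ ($h{\left(K \right)} = -4 + K K = -4 + K^{2}$)
$h^{2}{\left(G \right)} = \left(-4 + \left(\frac{25}{18}\right)^{2}\right)^{2} = \left(-4 + \frac{625}{324}\right)^{2} = \left(- \frac{671}{324}\right)^{2} = \frac{450241}{104976}$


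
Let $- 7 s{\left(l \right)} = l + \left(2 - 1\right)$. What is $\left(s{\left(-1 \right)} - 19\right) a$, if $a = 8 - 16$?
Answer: $152$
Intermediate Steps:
$a = -8$
$s{\left(l \right)} = - \frac{1}{7} - \frac{l}{7}$ ($s{\left(l \right)} = - \frac{l + \left(2 - 1\right)}{7} = - \frac{l + 1}{7} = - \frac{1 + l}{7} = - \frac{1}{7} - \frac{l}{7}$)
$\left(s{\left(-1 \right)} - 19\right) a = \left(\left(- \frac{1}{7} - - \frac{1}{7}\right) - 19\right) \left(-8\right) = \left(\left(- \frac{1}{7} + \frac{1}{7}\right) - 19\right) \left(-8\right) = \left(0 - 19\right) \left(-8\right) = \left(-19\right) \left(-8\right) = 152$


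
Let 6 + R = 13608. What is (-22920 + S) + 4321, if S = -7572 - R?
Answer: -39773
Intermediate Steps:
R = 13602 (R = -6 + 13608 = 13602)
S = -21174 (S = -7572 - 1*13602 = -7572 - 13602 = -21174)
(-22920 + S) + 4321 = (-22920 - 21174) + 4321 = -44094 + 4321 = -39773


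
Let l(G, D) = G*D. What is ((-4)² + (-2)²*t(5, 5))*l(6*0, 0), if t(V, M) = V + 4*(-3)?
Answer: 0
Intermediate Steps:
t(V, M) = -12 + V (t(V, M) = V - 12 = -12 + V)
l(G, D) = D*G
((-4)² + (-2)²*t(5, 5))*l(6*0, 0) = ((-4)² + (-2)²*(-12 + 5))*(0*(6*0)) = (16 + 4*(-7))*(0*0) = (16 - 28)*0 = -12*0 = 0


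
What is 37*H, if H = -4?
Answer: -148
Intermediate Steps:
37*H = 37*(-4) = -148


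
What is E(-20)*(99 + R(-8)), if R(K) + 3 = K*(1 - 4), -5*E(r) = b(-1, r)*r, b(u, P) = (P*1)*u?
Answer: 9600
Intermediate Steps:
b(u, P) = P*u
E(r) = r²/5 (E(r) = -r*(-1)*r/5 = -(-r)*r/5 = -(-1)*r²/5 = r²/5)
R(K) = -3 - 3*K (R(K) = -3 + K*(1 - 4) = -3 + K*(-3) = -3 - 3*K)
E(-20)*(99 + R(-8)) = ((⅕)*(-20)²)*(99 + (-3 - 3*(-8))) = ((⅕)*400)*(99 + (-3 + 24)) = 80*(99 + 21) = 80*120 = 9600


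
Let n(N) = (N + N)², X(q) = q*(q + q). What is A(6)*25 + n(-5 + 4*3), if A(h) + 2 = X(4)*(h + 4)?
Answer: 8146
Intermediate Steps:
X(q) = 2*q² (X(q) = q*(2*q) = 2*q²)
A(h) = 126 + 32*h (A(h) = -2 + (2*4²)*(h + 4) = -2 + (2*16)*(4 + h) = -2 + 32*(4 + h) = -2 + (128 + 32*h) = 126 + 32*h)
n(N) = 4*N² (n(N) = (2*N)² = 4*N²)
A(6)*25 + n(-5 + 4*3) = (126 + 32*6)*25 + 4*(-5 + 4*3)² = (126 + 192)*25 + 4*(-5 + 12)² = 318*25 + 4*7² = 7950 + 4*49 = 7950 + 196 = 8146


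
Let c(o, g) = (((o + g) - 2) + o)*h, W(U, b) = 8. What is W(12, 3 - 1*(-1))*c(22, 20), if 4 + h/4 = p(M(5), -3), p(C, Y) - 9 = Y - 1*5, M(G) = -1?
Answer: -5952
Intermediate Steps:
p(C, Y) = 4 + Y (p(C, Y) = 9 + (Y - 1*5) = 9 + (Y - 5) = 9 + (-5 + Y) = 4 + Y)
h = -12 (h = -16 + 4*(4 - 3) = -16 + 4*1 = -16 + 4 = -12)
c(o, g) = 24 - 24*o - 12*g (c(o, g) = (((o + g) - 2) + o)*(-12) = (((g + o) - 2) + o)*(-12) = ((-2 + g + o) + o)*(-12) = (-2 + g + 2*o)*(-12) = 24 - 24*o - 12*g)
W(12, 3 - 1*(-1))*c(22, 20) = 8*(24 - 24*22 - 12*20) = 8*(24 - 528 - 240) = 8*(-744) = -5952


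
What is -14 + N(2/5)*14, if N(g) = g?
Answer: -42/5 ≈ -8.4000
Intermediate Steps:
-14 + N(2/5)*14 = -14 + (2/5)*14 = -14 + (2*(⅕))*14 = -14 + (⅖)*14 = -14 + 28/5 = -42/5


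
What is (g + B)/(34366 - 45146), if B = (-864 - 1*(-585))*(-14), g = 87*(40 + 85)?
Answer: -14781/10780 ≈ -1.3712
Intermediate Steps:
g = 10875 (g = 87*125 = 10875)
B = 3906 (B = (-864 + 585)*(-14) = -279*(-14) = 3906)
(g + B)/(34366 - 45146) = (10875 + 3906)/(34366 - 45146) = 14781/(-10780) = 14781*(-1/10780) = -14781/10780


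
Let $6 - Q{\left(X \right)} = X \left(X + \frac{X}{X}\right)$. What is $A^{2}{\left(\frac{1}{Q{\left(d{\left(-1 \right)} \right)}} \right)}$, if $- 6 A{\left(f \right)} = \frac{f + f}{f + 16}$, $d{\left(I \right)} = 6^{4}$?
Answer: $\frac{1}{6509824751745225} \approx 1.5361 \cdot 10^{-16}$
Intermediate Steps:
$d{\left(I \right)} = 1296$
$Q{\left(X \right)} = 6 - X \left(1 + X\right)$ ($Q{\left(X \right)} = 6 - X \left(X + \frac{X}{X}\right) = 6 - X \left(X + 1\right) = 6 - X \left(1 + X\right)$)
$A{\left(f \right)} = - \frac{f}{3 \left(16 + f\right)}$ ($A{\left(f \right)} = - \frac{\left(f + f\right) \frac{1}{f + 16}}{6} = - \frac{2 f \frac{1}{16 + f}}{6} = - \frac{f}{3 \left(16 + f\right)}$)
$A^{2}{\left(\frac{1}{Q{\left(d{\left(-1 \right)} \right)}} \right)} = \left(- \frac{1}{\left(6 - 1296 - 1296^{2}\right) \left(48 + \frac{3}{6 - 1296 - 1296^{2}}\right)}\right)^{2} = \left(- \frac{1}{\left(6 - 1296 - 1679616\right) \left(48 + \frac{3}{6 - 1296 - 1679616}\right)}\right)^{2} = \left(- \frac{1}{\left(-1680906\right) \left(48 + \frac{3}{-1680906}\right)}\right)^{2} = \left(\left(-1\right) \left(- \frac{1}{1680906}\right) \frac{1}{48 + 3 \left(- \frac{1}{1680906}\right)}\right)^{2} = \left(\left(-1\right) \left(- \frac{1}{1680906}\right) \frac{1}{48 - \frac{1}{560302}}\right)^{2} = \left(\left(-1\right) \left(- \frac{1}{1680906}\right) \frac{1}{\frac{26894495}{560302}}\right)^{2} = \left(\left(-1\right) \left(- \frac{1}{1680906}\right) \frac{560302}{26894495}\right)^{2} = \left(\frac{1}{80683485}\right)^{2} = \frac{1}{6509824751745225}$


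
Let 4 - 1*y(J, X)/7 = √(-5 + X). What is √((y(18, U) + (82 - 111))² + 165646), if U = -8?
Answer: √(165010 + 14*I*√13) ≈ 406.21 + 0.062*I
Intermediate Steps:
y(J, X) = 28 - 7*√(-5 + X)
√((y(18, U) + (82 - 111))² + 165646) = √(((28 - 7*√(-5 - 8)) + (82 - 111))² + 165646) = √(((28 - 7*I*√13) - 29)² + 165646) = √((-1 - 7*I*√13)² + 165646) = √(165646 + (-1 - 7*I*√13)²)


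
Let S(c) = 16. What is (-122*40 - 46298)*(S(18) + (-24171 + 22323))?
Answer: 93758096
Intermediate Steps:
(-122*40 - 46298)*(S(18) + (-24171 + 22323)) = (-122*40 - 46298)*(16 + (-24171 + 22323)) = (-4880 - 46298)*(16 - 1848) = -51178*(-1832) = 93758096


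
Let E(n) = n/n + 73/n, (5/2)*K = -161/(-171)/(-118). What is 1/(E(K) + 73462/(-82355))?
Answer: -1894165/43324231486 ≈ -4.3721e-5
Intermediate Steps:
K = -161/50445 (K = 2*(-161/(-171)/(-118))/5 = 2*(-161*(-1/171)*(-1/118))/5 = 2*((161/171)*(-1/118))/5 = (2/5)*(-161/20178) = -161/50445 ≈ -0.0031916)
E(n) = 1 + 73/n
1/(E(K) + 73462/(-82355)) = 1/((73 - 161/50445)/(-161/50445) + 73462/(-82355)) = 1/(-50445/161*3682324/50445 + 73462*(-1/82355)) = 1/(-3682324/161 - 73462/82355) = 1/(-43324231486/1894165) = -1894165/43324231486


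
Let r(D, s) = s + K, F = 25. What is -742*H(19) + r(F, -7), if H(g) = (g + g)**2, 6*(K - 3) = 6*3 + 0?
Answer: -1071449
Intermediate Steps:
K = 6 (K = 3 + (6*3 + 0)/6 = 3 + (18 + 0)/6 = 3 + (1/6)*18 = 3 + 3 = 6)
H(g) = 4*g**2 (H(g) = (2*g)**2 = 4*g**2)
r(D, s) = 6 + s (r(D, s) = s + 6 = 6 + s)
-742*H(19) + r(F, -7) = -2968*19**2 + (6 - 7) = -2968*361 - 1 = -742*1444 - 1 = -1071448 - 1 = -1071449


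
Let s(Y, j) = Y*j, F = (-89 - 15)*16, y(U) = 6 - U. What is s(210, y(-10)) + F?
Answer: 1696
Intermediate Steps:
F = -1664 (F = -104*16 = -1664)
s(210, y(-10)) + F = 210*(6 - 1*(-10)) - 1664 = 210*(6 + 10) - 1664 = 210*16 - 1664 = 3360 - 1664 = 1696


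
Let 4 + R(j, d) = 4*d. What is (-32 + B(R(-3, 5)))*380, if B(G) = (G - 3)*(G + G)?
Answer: 145920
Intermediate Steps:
R(j, d) = -4 + 4*d
B(G) = 2*G*(-3 + G) (B(G) = (-3 + G)*(2*G) = 2*G*(-3 + G))
(-32 + B(R(-3, 5)))*380 = (-32 + 2*(-4 + 4*5)*(-3 + (-4 + 4*5)))*380 = (-32 + 2*(-4 + 20)*(-3 + (-4 + 20)))*380 = (-32 + 2*16*(-3 + 16))*380 = (-32 + 2*16*13)*380 = (-32 + 416)*380 = 384*380 = 145920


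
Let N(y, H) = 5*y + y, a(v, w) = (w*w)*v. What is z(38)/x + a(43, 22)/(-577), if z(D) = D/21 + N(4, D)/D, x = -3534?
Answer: -14673427795/406804041 ≈ -36.070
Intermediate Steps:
a(v, w) = v*w² (a(v, w) = w²*v = v*w²)
N(y, H) = 6*y
z(D) = 24/D + D/21 (z(D) = D/21 + (6*4)/D = D*(1/21) + 24/D = D/21 + 24/D = 24/D + D/21)
z(38)/x + a(43, 22)/(-577) = (24/38 + (1/21)*38)/(-3534) + (43*22²)/(-577) = (24*(1/38) + 38/21)*(-1/3534) + (43*484)*(-1/577) = (12/19 + 38/21)*(-1/3534) + 20812*(-1/577) = (974/399)*(-1/3534) - 20812/577 = -487/705033 - 20812/577 = -14673427795/406804041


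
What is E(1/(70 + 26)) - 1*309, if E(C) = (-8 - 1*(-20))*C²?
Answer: -237311/768 ≈ -309.00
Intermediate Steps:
E(C) = 12*C² (E(C) = (-8 + 20)*C² = 12*C²)
E(1/(70 + 26)) - 1*309 = 12*(1/(70 + 26))² - 1*309 = 12*(1/96)² - 309 = 12*(1/9216) - 309 = 1/768 - 309 = -237311/768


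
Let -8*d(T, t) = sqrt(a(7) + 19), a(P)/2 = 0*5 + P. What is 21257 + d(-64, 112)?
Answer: 21257 - sqrt(33)/8 ≈ 21256.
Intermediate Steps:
a(P) = 2*P (a(P) = 2*(0*5 + P) = 2*(0 + P) = 2*P)
d(T, t) = -sqrt(33)/8 (d(T, t) = -sqrt(2*7 + 19)/8 = -sqrt(14 + 19)/8 = -sqrt(33)/8)
21257 + d(-64, 112) = 21257 - sqrt(33)/8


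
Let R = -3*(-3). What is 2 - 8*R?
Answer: -70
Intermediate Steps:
R = 9
2 - 8*R = 2 - 8*9 = 2 - 72 = -70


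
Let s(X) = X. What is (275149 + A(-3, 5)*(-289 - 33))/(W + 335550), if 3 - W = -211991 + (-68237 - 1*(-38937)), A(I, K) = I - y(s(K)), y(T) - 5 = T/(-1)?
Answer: 276115/576844 ≈ 0.47866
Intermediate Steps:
y(T) = 5 - T (y(T) = 5 + T/(-1) = 5 + T*(-1) = 5 - T)
A(I, K) = -5 + I + K (A(I, K) = I - (5 - K) = I + (-5 + K) = -5 + I + K)
W = 241294 (W = 3 - (-211991 + (-68237 - 1*(-38937))) = 3 - (-211991 + (-68237 + 38937)) = 3 - (-211991 - 29300) = 3 - 1*(-241291) = 3 + 241291 = 241294)
(275149 + A(-3, 5)*(-289 - 33))/(W + 335550) = (275149 + (-5 - 3 + 5)*(-289 - 33))/(241294 + 335550) = (275149 - 3*(-322))/576844 = (275149 + 966)*(1/576844) = 276115*(1/576844) = 276115/576844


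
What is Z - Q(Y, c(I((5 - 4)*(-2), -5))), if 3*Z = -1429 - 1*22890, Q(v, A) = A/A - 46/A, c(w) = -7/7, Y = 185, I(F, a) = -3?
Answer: -24460/3 ≈ -8153.3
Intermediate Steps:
c(w) = -1 (c(w) = -7*⅐ = -1)
Q(v, A) = 1 - 46/A
Z = -24319/3 (Z = (-1429 - 1*22890)/3 = (-1429 - 22890)/3 = (⅓)*(-24319) = -24319/3 ≈ -8106.3)
Z - Q(Y, c(I((5 - 4)*(-2), -5))) = -24319/3 - (-46 - 1)/(-1) = -24319/3 - (-1)*(-47) = -24319/3 - 1*47 = -24319/3 - 47 = -24460/3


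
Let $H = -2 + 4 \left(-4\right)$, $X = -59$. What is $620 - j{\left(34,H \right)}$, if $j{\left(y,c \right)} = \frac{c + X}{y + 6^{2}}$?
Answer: $\frac{6211}{10} \approx 621.1$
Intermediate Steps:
$H = -18$ ($H = -2 - 16 = -18$)
$j{\left(y,c \right)} = \frac{-59 + c}{36 + y}$ ($j{\left(y,c \right)} = \frac{c - 59}{y + 6^{2}} = \frac{-59 + c}{y + 36} = \frac{-59 + c}{36 + y}$)
$620 - j{\left(34,H \right)} = 620 - \frac{-59 - 18}{36 + 34} = 620 - \frac{1}{70} \left(-77\right) = 620 - - \frac{11}{10} = 620 + \frac{11}{10} = \frac{6211}{10}$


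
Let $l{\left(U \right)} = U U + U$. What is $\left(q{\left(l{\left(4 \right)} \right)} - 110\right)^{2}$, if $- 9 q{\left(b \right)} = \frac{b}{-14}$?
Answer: $\frac{47886400}{3969} \approx 12065.0$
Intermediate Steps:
$l{\left(U \right)} = U + U^{2}$ ($l{\left(U \right)} = U^{2} + U = U + U^{2}$)
$q{\left(b \right)} = \frac{b}{126}$ ($q{\left(b \right)} = - \frac{b \frac{1}{-14}}{9} = - \frac{b \left(- \frac{1}{14}\right)}{9} = - \frac{\left(- \frac{1}{14}\right) b}{9} = \frac{b}{126}$)
$\left(q{\left(l{\left(4 \right)} \right)} - 110\right)^{2} = \left(\frac{4 \left(1 + 4\right)}{126} - 110\right)^{2} = \left(\frac{4 \cdot 5}{126} - 110\right)^{2} = \left(\frac{1}{126} \cdot 20 - 110\right)^{2} = \left(\frac{10}{63} - 110\right)^{2} = \left(- \frac{6920}{63}\right)^{2} = \frac{47886400}{3969}$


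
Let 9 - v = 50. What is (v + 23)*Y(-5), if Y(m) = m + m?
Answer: 180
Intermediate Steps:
v = -41 (v = 9 - 1*50 = 9 - 50 = -41)
Y(m) = 2*m
(v + 23)*Y(-5) = (-41 + 23)*(2*(-5)) = -18*(-10) = 180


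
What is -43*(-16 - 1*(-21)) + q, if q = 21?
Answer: -194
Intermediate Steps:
-43*(-16 - 1*(-21)) + q = -43*(-16 - 1*(-21)) + 21 = -43*(-16 + 21) + 21 = -43*5 + 21 = -215 + 21 = -194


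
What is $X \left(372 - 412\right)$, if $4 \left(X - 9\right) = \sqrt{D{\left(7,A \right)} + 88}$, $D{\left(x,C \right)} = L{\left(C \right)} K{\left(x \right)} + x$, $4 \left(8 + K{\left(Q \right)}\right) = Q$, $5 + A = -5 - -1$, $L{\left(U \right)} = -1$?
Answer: $-360 - 45 \sqrt{5} \approx -460.62$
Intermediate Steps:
$A = -9$ ($A = -5 - 4 = -9$)
$K{\left(Q \right)} = -8 + \frac{Q}{4}$
$D{\left(x,C \right)} = 8 + \frac{3 x}{4}$ ($D{\left(x,C \right)} = - (-8 + \frac{x}{4}) + x = \left(8 - \frac{x}{4}\right) + x = 8 + \frac{3 x}{4}$)
$X = 9 + \frac{9 \sqrt{5}}{8}$ ($X = 9 + \frac{\sqrt{\left(8 + \frac{3}{4} \cdot 7\right) + 88}}{4} = 9 + \frac{\sqrt{\left(8 + \frac{21}{4}\right) + 88}}{4} = 9 + \frac{\sqrt{\frac{53}{4} + 88}}{4} = 9 + \frac{\sqrt{\frac{405}{4}}}{4} = 9 + \frac{\frac{9}{2} \sqrt{5}}{4} = 9 + \frac{9 \sqrt{5}}{8} \approx 11.516$)
$X \left(372 - 412\right) = \left(9 + \frac{9 \sqrt{5}}{8}\right) \left(372 - 412\right) = \left(9 + \frac{9 \sqrt{5}}{8}\right) \left(-40\right) = -360 - 45 \sqrt{5}$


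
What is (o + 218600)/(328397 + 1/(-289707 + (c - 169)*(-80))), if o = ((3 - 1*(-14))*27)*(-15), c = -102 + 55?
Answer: 57676882305/89464209518 ≈ 0.64469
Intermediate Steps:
c = -47
o = -6885 (o = ((3 + 14)*27)*(-15) = (17*27)*(-15) = 459*(-15) = -6885)
(o + 218600)/(328397 + 1/(-289707 + (c - 169)*(-80))) = (-6885 + 218600)/(328397 + 1/(-289707 + (-47 - 169)*(-80))) = 211715/(328397 + 1/(-289707 - 216*(-80))) = 211715/(328397 + 1/(-289707 + 17280)) = 211715/(328397 + 1/(-272427)) = 211715/(328397 - 1/272427) = 211715/(89464209518/272427) = 211715*(272427/89464209518) = 57676882305/89464209518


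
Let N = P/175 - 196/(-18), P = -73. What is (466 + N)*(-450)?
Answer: -1500886/7 ≈ -2.1441e+5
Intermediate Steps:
N = 16493/1575 (N = -73/175 - 196/(-18) = -73*1/175 - 196*(-1/18) = -73/175 + 98/9 = 16493/1575 ≈ 10.472)
(466 + N)*(-450) = (466 + 16493/1575)*(-450) = (750443/1575)*(-450) = -1500886/7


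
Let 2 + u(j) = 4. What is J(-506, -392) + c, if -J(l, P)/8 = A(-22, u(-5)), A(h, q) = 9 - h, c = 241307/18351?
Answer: -4309741/18351 ≈ -234.85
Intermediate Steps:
u(j) = 2 (u(j) = -2 + 4 = 2)
c = 241307/18351 (c = 241307*(1/18351) = 241307/18351 ≈ 13.150)
J(l, P) = -248 (J(l, P) = -8*(9 - 1*(-22)) = -8*(9 + 22) = -8*31 = -248)
J(-506, -392) + c = -248 + 241307/18351 = -4309741/18351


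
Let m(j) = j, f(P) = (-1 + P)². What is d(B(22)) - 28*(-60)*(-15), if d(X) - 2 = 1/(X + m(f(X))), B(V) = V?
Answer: -11666673/463 ≈ -25198.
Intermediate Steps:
d(X) = 2 + 1/(X + (-1 + X)²)
d(B(22)) - 28*(-60)*(-15) = (3 - 2*22 + 2*22²)/(1 + 22² - 1*22) - 28*(-60)*(-15) = (3 - 44 + 2*484)/(1 + 484 - 22) - (-1680)*(-15) = (3 - 44 + 968)/463 - 1*25200 = (1/463)*927 - 25200 = 927/463 - 25200 = -11666673/463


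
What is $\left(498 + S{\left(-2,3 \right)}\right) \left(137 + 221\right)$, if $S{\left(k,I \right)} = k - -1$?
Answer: $177926$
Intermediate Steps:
$S{\left(k,I \right)} = 1 + k$ ($S{\left(k,I \right)} = k + 1 = 1 + k$)
$\left(498 + S{\left(-2,3 \right)}\right) \left(137 + 221\right) = \left(498 + \left(1 - 2\right)\right) \left(137 + 221\right) = \left(498 - 1\right) 358 = 497 \cdot 358 = 177926$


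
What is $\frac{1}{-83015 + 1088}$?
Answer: $- \frac{1}{81927} \approx -1.2206 \cdot 10^{-5}$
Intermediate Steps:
$\frac{1}{-83015 + 1088} = \frac{1}{-81927} = - \frac{1}{81927}$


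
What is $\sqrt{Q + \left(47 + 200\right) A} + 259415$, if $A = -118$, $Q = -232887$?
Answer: $259415 + i \sqrt{262033} \approx 2.5942 \cdot 10^{5} + 511.89 i$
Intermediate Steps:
$\sqrt{Q + \left(47 + 200\right) A} + 259415 = \sqrt{-232887 + \left(47 + 200\right) \left(-118\right)} + 259415 = \sqrt{-232887 + 247 \left(-118\right)} + 259415 = \sqrt{-232887 - 29146} + 259415 = \sqrt{-262033} + 259415 = i \sqrt{262033} + 259415 = 259415 + i \sqrt{262033}$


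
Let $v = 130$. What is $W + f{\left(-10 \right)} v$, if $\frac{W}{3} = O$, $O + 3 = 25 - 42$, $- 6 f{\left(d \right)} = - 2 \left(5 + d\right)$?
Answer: $- \frac{830}{3} \approx -276.67$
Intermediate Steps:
$f{\left(d \right)} = \frac{5}{3} + \frac{d}{3}$ ($f{\left(d \right)} = - \frac{\left(-2\right) \left(5 + d\right)}{6} = - \frac{-10 - 2 d}{6} = \frac{5}{3} + \frac{d}{3}$)
$O = -20$ ($O = -3 + \left(25 - 42\right) = -3 - 17 = -20$)
$W = -60$ ($W = 3 \left(-20\right) = -60$)
$W + f{\left(-10 \right)} v = -60 + \left(\frac{5}{3} + \frac{1}{3} \left(-10\right)\right) 130 = -60 + \left(\frac{5}{3} - \frac{10}{3}\right) 130 = -60 - \frac{650}{3} = - \frac{830}{3}$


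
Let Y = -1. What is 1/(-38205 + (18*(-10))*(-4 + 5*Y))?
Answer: -1/36585 ≈ -2.7334e-5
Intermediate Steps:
1/(-38205 + (18*(-10))*(-4 + 5*Y)) = 1/(-38205 + (18*(-10))*(-4 + 5*(-1))) = 1/(-38205 - 180*(-4 - 5)) = 1/(-38205 - 180*(-9)) = 1/(-38205 + 1620) = 1/(-36585) = -1/36585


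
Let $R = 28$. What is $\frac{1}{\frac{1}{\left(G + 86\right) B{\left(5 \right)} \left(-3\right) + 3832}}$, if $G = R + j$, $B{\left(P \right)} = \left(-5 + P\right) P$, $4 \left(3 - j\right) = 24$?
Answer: $3832$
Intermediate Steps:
$j = -3$ ($j = 3 - 6 = -3$)
$B{\left(P \right)} = P \left(-5 + P\right)$
$G = 25$ ($G = 28 - 3 = 25$)
$\frac{1}{\frac{1}{\left(G + 86\right) B{\left(5 \right)} \left(-3\right) + 3832}} = \frac{1}{\frac{1}{\left(25 + 86\right) 5 \left(-5 + 5\right) \left(-3\right) + 3832}} = \frac{1}{\frac{1}{111 \cdot 5 \cdot 0 \left(-3\right) + 3832}} = \frac{1}{\frac{1}{111 \cdot 0 \left(-3\right) + 3832}} = \frac{1}{\frac{1}{111 \cdot 0 + 3832}} = \frac{1}{\frac{1}{0 + 3832}} = \frac{1}{\frac{1}{3832}} = 3832$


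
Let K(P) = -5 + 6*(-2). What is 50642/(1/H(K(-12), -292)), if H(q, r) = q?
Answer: -860914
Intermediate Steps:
K(P) = -17 (K(P) = -5 - 12 = -17)
50642/(1/H(K(-12), -292)) = 50642/(1/(-17)) = 50642/(-1/17) = 50642*(-17) = -860914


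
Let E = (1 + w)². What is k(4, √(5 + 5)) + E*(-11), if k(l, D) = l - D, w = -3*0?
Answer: -7 - √10 ≈ -10.162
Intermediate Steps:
w = 0
E = 1 (E = (1 + 0)² = 1² = 1)
k(4, √(5 + 5)) + E*(-11) = (4 - √(5 + 5)) + 1*(-11) = (4 - √10) - 11 = -7 - √10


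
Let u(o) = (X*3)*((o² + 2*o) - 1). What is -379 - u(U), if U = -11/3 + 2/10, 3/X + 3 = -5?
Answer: -74881/200 ≈ -374.40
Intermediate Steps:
X = -3/8 (X = 3/(-3 - 5) = 3/(-8) = 3*(-⅛) = -3/8 ≈ -0.37500)
U = -52/15 (U = -11*⅓ + 2*(⅒) = -11/3 + ⅕ = -52/15 ≈ -3.4667)
u(o) = 9/8 - 9*o/4 - 9*o²/8 (u(o) = (-3/8*3)*((o² + 2*o) - 1) = -9*(-1 + o² + 2*o)/8 = 9/8 - 9*o/4 - 9*o²/8)
-379 - u(U) = -379 - (9/8 - 9/4*(-52/15) - 9*(-52/15)²/8) = -379 - (9/8 + 39/5 - 9/8*2704/225) = -379 - (9/8 + 39/5 - 338/25) = -379 - 1*(-919/200) = -379 + 919/200 = -74881/200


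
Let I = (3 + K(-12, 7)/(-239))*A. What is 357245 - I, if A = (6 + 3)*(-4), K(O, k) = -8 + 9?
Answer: 85407331/239 ≈ 3.5735e+5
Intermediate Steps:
K(O, k) = 1
A = -36 (A = 9*(-4) = -36)
I = -25776/239 (I = (3 + 1/(-239))*(-36) = (3 + 1*(-1/239))*(-36) = (3 - 1/239)*(-36) = (716/239)*(-36) = -25776/239 ≈ -107.85)
357245 - I = 357245 - 1*(-25776/239) = 357245 + 25776/239 = 85407331/239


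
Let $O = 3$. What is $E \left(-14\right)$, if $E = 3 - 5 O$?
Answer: $168$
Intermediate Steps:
$E = -12$ ($E = 3 - 15 = -12$)
$E \left(-14\right) = \left(-12\right) \left(-14\right) = 168$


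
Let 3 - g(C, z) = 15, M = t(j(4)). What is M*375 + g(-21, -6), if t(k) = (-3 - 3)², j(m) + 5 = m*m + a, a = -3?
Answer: 13488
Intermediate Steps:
j(m) = -8 + m² (j(m) = -5 + (m*m - 3) = -5 + (m² - 3) = -5 + (-3 + m²) = -8 + m²)
t(k) = 36 (t(k) = (-6)² = 36)
M = 36
g(C, z) = -12 (g(C, z) = 3 - 1*15 = 3 - 15 = -12)
M*375 + g(-21, -6) = 36*375 - 12 = 13500 - 12 = 13488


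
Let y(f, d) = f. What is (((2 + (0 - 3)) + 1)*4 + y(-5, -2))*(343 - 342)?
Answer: -5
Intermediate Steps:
(((2 + (0 - 3)) + 1)*4 + y(-5, -2))*(343 - 342) = (((2 + (0 - 3)) + 1)*4 - 5)*(343 - 342) = (((2 - 3) + 1)*4 - 5)*1 = ((-1 + 1)*4 - 5)*1 = (0*4 - 5)*1 = (0 - 5)*1 = -5*1 = -5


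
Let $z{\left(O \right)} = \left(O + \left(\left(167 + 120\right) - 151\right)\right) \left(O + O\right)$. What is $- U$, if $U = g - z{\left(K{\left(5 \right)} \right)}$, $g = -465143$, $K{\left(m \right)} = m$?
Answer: $466553$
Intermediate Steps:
$z{\left(O \right)} = 2 O \left(136 + O\right)$ ($z{\left(O \right)} = \left(O + \left(287 - 151\right)\right) 2 O = \left(O + 136\right) 2 O = \left(136 + O\right) 2 O = 2 O \left(136 + O\right)$)
$U = -466553$ ($U = -465143 - 2 \cdot 5 \left(136 + 5\right) = -465143 - 2 \cdot 5 \cdot 141 = -465143 - 1410 = -466553$)
$- U = \left(-1\right) \left(-466553\right) = 466553$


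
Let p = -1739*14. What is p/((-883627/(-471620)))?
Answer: -11482060520/883627 ≈ -12994.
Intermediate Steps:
p = -24346
p/((-883627/(-471620))) = -24346/((-883627/(-471620))) = -24346/((-883627*(-1/471620))) = -24346/883627/471620 = -24346*471620/883627 = -11482060520/883627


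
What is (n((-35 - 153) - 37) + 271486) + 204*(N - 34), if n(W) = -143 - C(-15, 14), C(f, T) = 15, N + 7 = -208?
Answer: 220532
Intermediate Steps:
N = -215 (N = -7 - 208 = -215)
n(W) = -158 (n(W) = -143 - 1*15 = -143 - 15 = -158)
(n((-35 - 153) - 37) + 271486) + 204*(N - 34) = (-158 + 271486) + 204*(-215 - 34) = 271328 + 204*(-249) = 271328 - 50796 = 220532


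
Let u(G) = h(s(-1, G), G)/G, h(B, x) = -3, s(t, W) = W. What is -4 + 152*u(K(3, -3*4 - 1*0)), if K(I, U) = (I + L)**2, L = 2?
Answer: -556/25 ≈ -22.240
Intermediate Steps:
K(I, U) = (2 + I)**2 (K(I, U) = (I + 2)**2 = (2 + I)**2)
u(G) = -3/G
-4 + 152*u(K(3, -3*4 - 1*0)) = -4 + 152*(-3/(2 + 3)**2) = -4 + 152*(-3/(5**2)) = -4 + 152*(-3/25) = -4 - 456/25 = -556/25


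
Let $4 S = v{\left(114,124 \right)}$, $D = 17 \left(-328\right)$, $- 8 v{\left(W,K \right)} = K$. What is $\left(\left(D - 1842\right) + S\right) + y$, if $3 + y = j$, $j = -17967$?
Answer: $- \frac{203135}{8} \approx -25392.0$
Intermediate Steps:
$v{\left(W,K \right)} = - \frac{K}{8}$
$D = -5576$
$S = - \frac{31}{8}$ ($S = \frac{\left(- \frac{1}{8}\right) 124}{4} = \frac{1}{4} \left(- \frac{31}{2}\right) = - \frac{31}{8} \approx -3.875$)
$y = -17970$ ($y = -3 - 17967 = -17970$)
$\left(\left(D - 1842\right) + S\right) + y = \left(\left(-5576 - 1842\right) - \frac{31}{8}\right) - 17970 = \left(-7418 - \frac{31}{8}\right) - 17970 = - \frac{59375}{8} - 17970 = - \frac{203135}{8}$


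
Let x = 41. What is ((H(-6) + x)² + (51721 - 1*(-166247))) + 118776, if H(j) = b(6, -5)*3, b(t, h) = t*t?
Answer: 358945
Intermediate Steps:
b(t, h) = t²
H(j) = 108 (H(j) = 6²*3 = 36*3 = 108)
((H(-6) + x)² + (51721 - 1*(-166247))) + 118776 = ((108 + 41)² + (51721 - 1*(-166247))) + 118776 = (149² + (51721 + 166247)) + 118776 = (22201 + 217968) + 118776 = 240169 + 118776 = 358945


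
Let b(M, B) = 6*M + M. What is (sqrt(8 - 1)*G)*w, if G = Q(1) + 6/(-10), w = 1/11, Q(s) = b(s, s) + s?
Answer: 37*sqrt(7)/55 ≈ 1.7799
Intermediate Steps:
b(M, B) = 7*M
Q(s) = 8*s (Q(s) = 7*s + s = 8*s)
w = 1/11 ≈ 0.090909
G = 37/5 (G = 8*1 + 6/(-10) = 8 + 6*(-1/10) = 8 - 3/5 = 37/5 ≈ 7.4000)
(sqrt(8 - 1)*G)*w = (sqrt(8 - 1)*(37/5))*(1/11) = (sqrt(7)*(37/5))*(1/11) = (37*sqrt(7)/5)*(1/11) = 37*sqrt(7)/55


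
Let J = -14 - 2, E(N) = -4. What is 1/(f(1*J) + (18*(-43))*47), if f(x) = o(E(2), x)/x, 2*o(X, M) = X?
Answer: -8/291023 ≈ -2.7489e-5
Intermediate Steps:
o(X, M) = X/2
J = -16
f(x) = -2/x (f(x) = ((½)*(-4))/x = -2/x)
1/(f(1*J) + (18*(-43))*47) = 1/(-2/(1*(-16)) + (18*(-43))*47) = 1/(-2/(-16) - 774*47) = 1/(-2*(-1/16) - 36378) = 1/(⅛ - 36378) = 1/(-291023/8) = -8/291023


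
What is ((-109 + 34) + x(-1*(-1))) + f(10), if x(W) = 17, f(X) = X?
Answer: -48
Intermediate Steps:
((-109 + 34) + x(-1*(-1))) + f(10) = ((-109 + 34) + 17) + 10 = (-75 + 17) + 10 = -58 + 10 = -48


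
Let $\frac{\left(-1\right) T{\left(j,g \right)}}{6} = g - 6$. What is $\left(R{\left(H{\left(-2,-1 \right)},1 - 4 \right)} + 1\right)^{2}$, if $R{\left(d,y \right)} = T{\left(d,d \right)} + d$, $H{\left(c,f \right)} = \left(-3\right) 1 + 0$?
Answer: $2704$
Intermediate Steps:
$T{\left(j,g \right)} = 36 - 6 g$ ($T{\left(j,g \right)} = - 6 \left(g - 6\right) = - 6 \left(-6 + g\right) = 36 - 6 g$)
$H{\left(c,f \right)} = -3$ ($H{\left(c,f \right)} = -3 + 0 = -3$)
$R{\left(d,y \right)} = 36 - 5 d$ ($R{\left(d,y \right)} = \left(36 - 6 d\right) + d = 36 - 5 d$)
$\left(R{\left(H{\left(-2,-1 \right)},1 - 4 \right)} + 1\right)^{2} = \left(\left(36 - -15\right) + 1\right)^{2} = \left(\left(36 + 15\right) + 1\right)^{2} = \left(51 + 1\right)^{2} = 52^{2} = 2704$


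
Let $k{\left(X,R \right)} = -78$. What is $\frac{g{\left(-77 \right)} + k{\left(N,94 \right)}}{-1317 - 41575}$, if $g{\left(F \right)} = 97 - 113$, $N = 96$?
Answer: $\frac{47}{21446} \approx 0.0021916$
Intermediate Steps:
$g{\left(F \right)} = -16$ ($g{\left(F \right)} = 97 - 113 = -16$)
$\frac{g{\left(-77 \right)} + k{\left(N,94 \right)}}{-1317 - 41575} = \frac{-16 - 78}{-1317 - 41575} = - \frac{94}{-42892} = \left(-94\right) \left(- \frac{1}{42892}\right) = \frac{47}{21446}$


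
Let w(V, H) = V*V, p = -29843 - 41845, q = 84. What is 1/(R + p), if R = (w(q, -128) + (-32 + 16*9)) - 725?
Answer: -1/65245 ≈ -1.5327e-5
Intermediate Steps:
p = -71688
w(V, H) = V**2
R = 6443 (R = (84**2 + (-32 + 16*9)) - 725 = (7056 + (-32 + 144)) - 725 = (7056 + 112) - 725 = 7168 - 725 = 6443)
1/(R + p) = 1/(6443 - 71688) = 1/(-65245) = -1/65245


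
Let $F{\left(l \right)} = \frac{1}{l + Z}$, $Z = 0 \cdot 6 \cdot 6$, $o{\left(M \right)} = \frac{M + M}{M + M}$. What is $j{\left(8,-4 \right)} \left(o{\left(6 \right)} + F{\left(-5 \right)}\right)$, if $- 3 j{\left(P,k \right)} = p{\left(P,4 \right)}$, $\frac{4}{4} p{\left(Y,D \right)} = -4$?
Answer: $\frac{16}{15} \approx 1.0667$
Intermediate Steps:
$p{\left(Y,D \right)} = -4$
$j{\left(P,k \right)} = \frac{4}{3}$ ($j{\left(P,k \right)} = \left(- \frac{1}{3}\right) \left(-4\right) = \frac{4}{3}$)
$o{\left(M \right)} = 1$ ($o{\left(M \right)} = \frac{2 M}{2 M} = 2 M \frac{1}{2 M} = 1$)
$Z = 0$ ($Z = 0 \cdot 6 = 0$)
$F{\left(l \right)} = \frac{1}{l}$ ($F{\left(l \right)} = \frac{1}{l + 0} = \frac{1}{l}$)
$j{\left(8,-4 \right)} \left(o{\left(6 \right)} + F{\left(-5 \right)}\right) = \frac{4 \left(1 + \frac{1}{-5}\right)}{3} = \frac{4 \left(1 - \frac{1}{5}\right)}{3} = \frac{4}{3} \cdot \frac{4}{5} = \frac{16}{15}$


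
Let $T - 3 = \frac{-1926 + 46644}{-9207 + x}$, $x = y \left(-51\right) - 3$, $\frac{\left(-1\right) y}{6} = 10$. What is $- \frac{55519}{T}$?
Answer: $\frac{56906975}{4378} \approx 12998.0$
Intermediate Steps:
$y = -60$ ($y = \left(-6\right) 10 = -60$)
$x = 3057$ ($x = \left(-60\right) \left(-51\right) - 3 = 3060 - 3 = 3057$)
$T = - \frac{4378}{1025}$ ($T = 3 + \frac{-1926 + 46644}{-9207 + 3057} = 3 + \frac{44718}{-6150} = 3 + 44718 \left(- \frac{1}{6150}\right) = 3 - \frac{7453}{1025} = - \frac{4378}{1025} \approx -4.2712$)
$- \frac{55519}{T} = - \frac{55519}{- \frac{4378}{1025}} = \left(-55519\right) \left(- \frac{1025}{4378}\right) = \frac{56906975}{4378}$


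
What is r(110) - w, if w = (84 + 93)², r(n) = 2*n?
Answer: -31109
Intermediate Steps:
w = 31329 (w = 177² = 31329)
r(110) - w = 2*110 - 1*31329 = 220 - 31329 = -31109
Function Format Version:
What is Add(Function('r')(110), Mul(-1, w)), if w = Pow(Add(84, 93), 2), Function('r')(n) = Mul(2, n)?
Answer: -31109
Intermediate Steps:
w = 31329 (w = Pow(177, 2) = 31329)
Add(Function('r')(110), Mul(-1, w)) = Add(Mul(2, 110), Mul(-1, 31329)) = Add(220, -31329) = -31109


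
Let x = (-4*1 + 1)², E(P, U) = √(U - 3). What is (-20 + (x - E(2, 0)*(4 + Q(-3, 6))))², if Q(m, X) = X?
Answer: -179 + 220*I*√3 ≈ -179.0 + 381.05*I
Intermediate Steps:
E(P, U) = √(-3 + U)
x = 9 (x = (-4 + 1)² = (-3)² = 9)
(-20 + (x - E(2, 0)*(4 + Q(-3, 6))))² = (-20 + (9 - √(-3 + 0)*(4 + 6)))² = (-20 + (9 - √(-3)*10))² = (-20 + (9 - I*√3*10))² = (-20 + (9 - 10*I*√3))² = (-11 - 10*I*√3)²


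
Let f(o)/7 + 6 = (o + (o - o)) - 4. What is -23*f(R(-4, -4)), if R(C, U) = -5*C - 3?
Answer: -1127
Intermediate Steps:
R(C, U) = -3 - 5*C
f(o) = -70 + 7*o (f(o) = -42 + 7*((o + (o - o)) - 4) = -42 + 7*((o + 0) - 4) = -42 + 7*(o - 4) = -42 + 7*(-4 + o) = -42 + (-28 + 7*o) = -70 + 7*o)
-23*f(R(-4, -4)) = -23*(-70 + 7*(-3 - 5*(-4))) = -23*(-70 + 7*(-3 + 20)) = -23*(-70 + 7*17) = -23*(-70 + 119) = -23*49 = -1127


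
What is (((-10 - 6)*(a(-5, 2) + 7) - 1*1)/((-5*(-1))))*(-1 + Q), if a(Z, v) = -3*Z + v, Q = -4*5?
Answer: 1617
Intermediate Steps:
Q = -20
a(Z, v) = v - 3*Z
(((-10 - 6)*(a(-5, 2) + 7) - 1*1)/((-5*(-1))))*(-1 + Q) = (((-10 - 6)*((2 - 3*(-5)) + 7) - 1*1)/((-5*(-1))))*(-1 - 20) = ((-16*((2 + 15) + 7) - 1)/5)*(-21) = ((-16*(17 + 7) - 1)*(1/5))*(-21) = ((-16*24 - 1)*(1/5))*(-21) = ((-384 - 1)*(1/5))*(-21) = -385*1/5*(-21) = -77*(-21) = 1617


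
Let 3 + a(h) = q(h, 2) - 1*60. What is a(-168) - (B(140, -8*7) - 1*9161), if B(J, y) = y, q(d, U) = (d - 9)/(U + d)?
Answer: 1519741/166 ≈ 9155.1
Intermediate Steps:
q(d, U) = (-9 + d)/(U + d)
a(h) = -63 + (-9 + h)/(2 + h) (a(h) = -3 + ((-9 + h)/(2 + h) - 1*60) = -3 + ((-9 + h)/(2 + h) - 60) = -3 + (-60 + (-9 + h)/(2 + h)) = -63 + (-9 + h)/(2 + h))
a(-168) - (B(140, -8*7) - 1*9161) = (-135 - 62*(-168))/(2 - 168) - (-8*7 - 1*9161) = (-135 + 10416)/(-166) - (-56 - 9161) = -1/166*10281 - 1*(-9217) = -10281/166 + 9217 = 1519741/166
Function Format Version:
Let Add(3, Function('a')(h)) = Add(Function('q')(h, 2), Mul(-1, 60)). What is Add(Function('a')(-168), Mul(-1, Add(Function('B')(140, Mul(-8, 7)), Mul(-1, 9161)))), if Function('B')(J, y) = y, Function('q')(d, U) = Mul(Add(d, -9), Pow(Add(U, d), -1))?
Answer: Rational(1519741, 166) ≈ 9155.1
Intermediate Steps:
Function('q')(d, U) = Mul(Pow(Add(U, d), -1), Add(-9, d)) (Function('q')(d, U) = Mul(Add(-9, d), Pow(Add(U, d), -1)) = Mul(Pow(Add(U, d), -1), Add(-9, d)))
Function('a')(h) = Add(-63, Mul(Pow(Add(2, h), -1), Add(-9, h))) (Function('a')(h) = Add(-3, Add(Mul(Pow(Add(2, h), -1), Add(-9, h)), Mul(-1, 60))) = Add(-3, Add(Mul(Pow(Add(2, h), -1), Add(-9, h)), -60)) = Add(-3, Add(-60, Mul(Pow(Add(2, h), -1), Add(-9, h)))) = Add(-63, Mul(Pow(Add(2, h), -1), Add(-9, h))))
Add(Function('a')(-168), Mul(-1, Add(Function('B')(140, Mul(-8, 7)), Mul(-1, 9161)))) = Add(Mul(Pow(Add(2, -168), -1), Add(-135, Mul(-62, -168))), Mul(-1, Add(Mul(-8, 7), Mul(-1, 9161)))) = Add(Mul(Pow(-166, -1), Add(-135, 10416)), Mul(-1, Add(-56, -9161))) = Add(Mul(Rational(-1, 166), 10281), Mul(-1, -9217)) = Add(Rational(-10281, 166), 9217) = Rational(1519741, 166)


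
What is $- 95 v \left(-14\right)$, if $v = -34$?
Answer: $-45220$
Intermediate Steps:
$- 95 v \left(-14\right) = \left(-95\right) \left(-34\right) \left(-14\right) = 3230 \left(-14\right) = -45220$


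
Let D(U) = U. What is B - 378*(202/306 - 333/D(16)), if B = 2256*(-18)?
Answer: -4486695/136 ≈ -32990.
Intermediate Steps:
B = -40608
B - 378*(202/306 - 333/D(16)) = -40608 - 378*(202/306 - 333/16) = -40608 - 378*(202*(1/306) - 333*1/16) = -40608 - 378*(101/153 - 333/16) = -40608 - 378*(-49333/2448) = -40608 + 1035993/136 = -4486695/136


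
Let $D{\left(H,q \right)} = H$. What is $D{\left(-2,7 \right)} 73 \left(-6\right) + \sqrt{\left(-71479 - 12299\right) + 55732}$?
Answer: $876 + i \sqrt{28046} \approx 876.0 + 167.47 i$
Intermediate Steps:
$D{\left(-2,7 \right)} 73 \left(-6\right) + \sqrt{\left(-71479 - 12299\right) + 55732} = \left(-2\right) 73 \left(-6\right) + \sqrt{\left(-71479 - 12299\right) + 55732} = \left(-146\right) \left(-6\right) + \sqrt{\left(-71479 - 12299\right) + 55732} = 876 + \sqrt{-83778 + 55732} = 876 + \sqrt{-28046} = 876 + i \sqrt{28046}$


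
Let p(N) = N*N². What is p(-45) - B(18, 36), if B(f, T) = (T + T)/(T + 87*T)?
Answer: -4009501/44 ≈ -91125.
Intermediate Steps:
B(f, T) = 1/44 (B(f, T) = (2*T)/((88*T)) = (2*T)*(1/(88*T)) = 1/44)
p(N) = N³
p(-45) - B(18, 36) = (-45)³ - 1*1/44 = -91125 - 1/44 = -4009501/44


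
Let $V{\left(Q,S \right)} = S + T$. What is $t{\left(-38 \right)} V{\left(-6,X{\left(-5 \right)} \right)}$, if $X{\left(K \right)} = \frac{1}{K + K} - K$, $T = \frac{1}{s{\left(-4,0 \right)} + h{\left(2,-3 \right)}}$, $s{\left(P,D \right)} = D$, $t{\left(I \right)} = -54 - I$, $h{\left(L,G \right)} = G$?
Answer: $- \frac{1096}{15} \approx -73.067$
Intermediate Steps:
$T = - \frac{1}{3}$ ($T = \frac{1}{0 - 3} = \frac{1}{-3} = - \frac{1}{3} \approx -0.33333$)
$X{\left(K \right)} = \frac{1}{2 K} - K$
$V{\left(Q,S \right)} = - \frac{1}{3} + S$ ($V{\left(Q,S \right)} = S - \frac{1}{3} = - \frac{1}{3} + S$)
$t{\left(-38 \right)} V{\left(-6,X{\left(-5 \right)} \right)} = \left(-54 - -38\right) \left(- \frac{1}{3} + \left(\frac{1}{2 \left(-5\right)} - -5\right)\right) = \left(-54 + 38\right) \left(- \frac{1}{3} + \left(\frac{1}{2} \left(- \frac{1}{5}\right) + 5\right)\right) = - 16 \left(- \frac{1}{3} + \left(- \frac{1}{10} + 5\right)\right) = - 16 \left(- \frac{1}{3} + \frac{49}{10}\right) = \left(-16\right) \frac{137}{30} = - \frac{1096}{15}$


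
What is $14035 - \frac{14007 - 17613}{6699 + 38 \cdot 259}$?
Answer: $\frac{232156541}{16541} \approx 14035.0$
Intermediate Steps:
$14035 - \frac{14007 - 17613}{6699 + 38 \cdot 259} = 14035 - - \frac{3606}{6699 + 9842} = 14035 - - \frac{3606}{16541} = 14035 + \frac{3606}{16541} = \frac{232156541}{16541}$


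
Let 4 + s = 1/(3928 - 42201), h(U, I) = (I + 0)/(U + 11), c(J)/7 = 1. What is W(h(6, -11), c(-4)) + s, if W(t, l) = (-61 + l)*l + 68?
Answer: -12017723/38273 ≈ -314.00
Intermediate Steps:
c(J) = 7 (c(J) = 7*1 = 7)
h(U, I) = I/(11 + U)
s = -153093/38273 (s = -4 + 1/(3928 - 42201) = -4 + 1/(-38273) = -4 - 1/38273 = -153093/38273 ≈ -4.0000)
W(t, l) = 68 + l*(-61 + l) (W(t, l) = l*(-61 + l) + 68 = 68 + l*(-61 + l))
W(h(6, -11), c(-4)) + s = (68 + 7**2 - 61*7) - 153093/38273 = (68 + 49 - 427) - 153093/38273 = -310 - 153093/38273 = -12017723/38273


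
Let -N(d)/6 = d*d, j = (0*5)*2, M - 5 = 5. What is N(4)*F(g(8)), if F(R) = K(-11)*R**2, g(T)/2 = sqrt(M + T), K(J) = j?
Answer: 0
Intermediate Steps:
M = 10 (M = 5 + 5 = 10)
j = 0 (j = 0*2 = 0)
K(J) = 0
g(T) = 2*sqrt(10 + T)
N(d) = -6*d**2 (N(d) = -6*d*d = -6*d**2)
F(R) = 0 (F(R) = 0*R**2 = 0)
N(4)*F(g(8)) = -6*4**2*0 = -6*16*0 = -96*0 = 0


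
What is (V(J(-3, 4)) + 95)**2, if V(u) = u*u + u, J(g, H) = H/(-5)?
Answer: 5621641/625 ≈ 8994.6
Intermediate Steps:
J(g, H) = -H/5 (J(g, H) = H*(-1/5) = -H/5)
V(u) = u + u**2 (V(u) = u**2 + u = u + u**2)
(V(J(-3, 4)) + 95)**2 = ((-1/5*4)*(1 - 1/5*4) + 95)**2 = (-4*(1 - 4/5)/5 + 95)**2 = (-4/5*1/5 + 95)**2 = (-4/25 + 95)**2 = (2371/25)**2 = 5621641/625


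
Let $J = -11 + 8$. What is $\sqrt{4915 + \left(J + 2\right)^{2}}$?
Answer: $2 \sqrt{1229} \approx 70.114$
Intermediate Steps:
$J = -3$
$\sqrt{4915 + \left(J + 2\right)^{2}} = \sqrt{4915 + \left(-3 + 2\right)^{2}} = \sqrt{4915 + \left(-1\right)^{2}} = \sqrt{4915 + 1} = \sqrt{4916} = 2 \sqrt{1229}$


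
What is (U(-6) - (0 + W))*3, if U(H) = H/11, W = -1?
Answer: 15/11 ≈ 1.3636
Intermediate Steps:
U(H) = H/11 (U(H) = H*(1/11) = H/11)
(U(-6) - (0 + W))*3 = ((1/11)*(-6) - (0 - 1))*3 = (-6/11 - 1*(-1))*3 = (-6/11 + 1)*3 = (5/11)*3 = 15/11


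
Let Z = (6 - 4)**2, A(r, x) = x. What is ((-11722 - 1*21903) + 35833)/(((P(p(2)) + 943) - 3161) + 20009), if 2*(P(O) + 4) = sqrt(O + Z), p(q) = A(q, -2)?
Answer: 78547392/632754737 - 2208*sqrt(2)/632754737 ≈ 0.12413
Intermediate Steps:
Z = 4 (Z = 2**2 = 4)
p(q) = -2
P(O) = -4 + sqrt(4 + O)/2 (P(O) = -4 + sqrt(O + 4)/2 = -4 + sqrt(4 + O)/2)
((-11722 - 1*21903) + 35833)/(((P(p(2)) + 943) - 3161) + 20009) = ((-11722 - 1*21903) + 35833)/((((-4 + sqrt(4 - 2)/2) + 943) - 3161) + 20009) = ((-11722 - 21903) + 35833)/((((-4 + sqrt(2)/2) + 943) - 3161) + 20009) = (-33625 + 35833)/(((939 + sqrt(2)/2) - 3161) + 20009) = 2208/((-2222 + sqrt(2)/2) + 20009) = 2208/(17787 + sqrt(2)/2)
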